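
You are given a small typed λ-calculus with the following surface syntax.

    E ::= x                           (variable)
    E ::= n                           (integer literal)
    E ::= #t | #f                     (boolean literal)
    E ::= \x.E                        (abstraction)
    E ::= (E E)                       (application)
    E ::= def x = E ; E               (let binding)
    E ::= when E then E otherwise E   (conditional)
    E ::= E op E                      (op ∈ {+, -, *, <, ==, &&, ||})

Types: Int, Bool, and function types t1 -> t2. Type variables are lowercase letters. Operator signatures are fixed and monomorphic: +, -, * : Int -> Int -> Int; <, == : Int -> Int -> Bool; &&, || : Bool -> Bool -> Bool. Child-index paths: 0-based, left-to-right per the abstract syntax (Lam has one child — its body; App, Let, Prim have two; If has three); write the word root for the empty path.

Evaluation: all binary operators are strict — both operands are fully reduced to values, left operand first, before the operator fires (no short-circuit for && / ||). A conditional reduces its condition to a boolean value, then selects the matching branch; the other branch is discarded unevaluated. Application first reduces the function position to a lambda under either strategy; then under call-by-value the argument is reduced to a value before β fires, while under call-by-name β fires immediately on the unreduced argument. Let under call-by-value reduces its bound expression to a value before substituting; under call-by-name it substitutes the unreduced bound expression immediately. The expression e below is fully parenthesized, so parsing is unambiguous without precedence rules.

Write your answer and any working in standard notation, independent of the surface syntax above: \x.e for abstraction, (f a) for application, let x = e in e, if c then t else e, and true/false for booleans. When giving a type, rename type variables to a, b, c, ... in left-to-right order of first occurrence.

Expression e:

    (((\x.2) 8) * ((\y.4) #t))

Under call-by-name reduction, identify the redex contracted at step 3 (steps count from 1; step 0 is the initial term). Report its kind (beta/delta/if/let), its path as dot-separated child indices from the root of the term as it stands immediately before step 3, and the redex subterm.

Answer: delta at root : (2 * 4)

Trace:
step 0: (((\x.2) 8) * ((\y.4) true))
step 1: [beta@0] (2 * ((\y.4) true))
step 2: [beta@1] (2 * 4)
step 3: [delta@root] 8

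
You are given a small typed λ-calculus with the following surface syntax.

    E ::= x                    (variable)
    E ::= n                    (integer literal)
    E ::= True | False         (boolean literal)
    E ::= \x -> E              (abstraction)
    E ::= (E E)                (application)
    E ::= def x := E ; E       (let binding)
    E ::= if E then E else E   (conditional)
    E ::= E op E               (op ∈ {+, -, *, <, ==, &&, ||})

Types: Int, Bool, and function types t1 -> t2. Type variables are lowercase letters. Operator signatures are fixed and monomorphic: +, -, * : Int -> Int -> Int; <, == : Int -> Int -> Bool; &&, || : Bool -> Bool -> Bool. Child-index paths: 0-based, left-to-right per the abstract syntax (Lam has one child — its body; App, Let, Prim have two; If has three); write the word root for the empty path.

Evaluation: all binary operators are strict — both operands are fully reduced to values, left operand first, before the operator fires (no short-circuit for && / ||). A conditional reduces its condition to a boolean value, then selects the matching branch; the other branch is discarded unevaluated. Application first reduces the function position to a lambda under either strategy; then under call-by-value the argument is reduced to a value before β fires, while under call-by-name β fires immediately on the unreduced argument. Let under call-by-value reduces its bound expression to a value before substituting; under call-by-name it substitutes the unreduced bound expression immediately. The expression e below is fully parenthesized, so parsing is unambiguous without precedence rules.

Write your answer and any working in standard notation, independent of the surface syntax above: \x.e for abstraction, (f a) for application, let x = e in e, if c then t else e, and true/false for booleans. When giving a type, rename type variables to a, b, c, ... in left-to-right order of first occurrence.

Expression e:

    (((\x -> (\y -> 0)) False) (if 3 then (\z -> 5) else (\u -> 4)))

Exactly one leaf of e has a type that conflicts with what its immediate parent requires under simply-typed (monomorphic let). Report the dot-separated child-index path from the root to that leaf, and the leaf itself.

Answer: 1.0 : 3

Trace:
\y._ : b -> Int
\x._ : a -> b -> Int
  unify a -> b -> Int ~ Bool -> c
  unify a ~ Bool
  unify b -> Int ~ c
_ _ : b -> Int
  unify Int ~ Bool
  FAIL: mismatch Int ~ Bool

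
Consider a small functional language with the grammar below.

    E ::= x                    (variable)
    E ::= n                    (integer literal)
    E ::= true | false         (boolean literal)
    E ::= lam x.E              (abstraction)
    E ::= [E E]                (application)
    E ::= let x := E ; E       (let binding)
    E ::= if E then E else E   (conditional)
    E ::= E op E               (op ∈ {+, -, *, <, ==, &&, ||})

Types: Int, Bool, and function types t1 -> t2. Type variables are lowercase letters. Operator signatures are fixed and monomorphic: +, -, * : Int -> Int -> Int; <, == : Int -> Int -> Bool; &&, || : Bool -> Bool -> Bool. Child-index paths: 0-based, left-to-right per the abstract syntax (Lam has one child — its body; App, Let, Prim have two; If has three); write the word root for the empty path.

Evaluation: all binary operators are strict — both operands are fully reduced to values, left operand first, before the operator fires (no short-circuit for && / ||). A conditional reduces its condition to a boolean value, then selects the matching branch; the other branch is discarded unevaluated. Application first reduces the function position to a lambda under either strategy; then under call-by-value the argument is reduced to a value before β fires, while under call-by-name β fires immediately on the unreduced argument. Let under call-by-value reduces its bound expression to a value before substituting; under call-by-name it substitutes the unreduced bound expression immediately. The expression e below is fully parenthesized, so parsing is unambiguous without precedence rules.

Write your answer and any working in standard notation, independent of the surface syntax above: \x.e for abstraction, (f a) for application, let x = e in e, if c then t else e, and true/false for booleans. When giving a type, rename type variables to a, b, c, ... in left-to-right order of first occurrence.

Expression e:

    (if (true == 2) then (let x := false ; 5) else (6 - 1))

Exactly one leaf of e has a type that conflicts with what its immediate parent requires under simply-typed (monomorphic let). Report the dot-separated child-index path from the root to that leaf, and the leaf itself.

Working:
  unify Bool ~ Int
  FAIL: mismatch Bool ~ Int

Answer: 0.0 : true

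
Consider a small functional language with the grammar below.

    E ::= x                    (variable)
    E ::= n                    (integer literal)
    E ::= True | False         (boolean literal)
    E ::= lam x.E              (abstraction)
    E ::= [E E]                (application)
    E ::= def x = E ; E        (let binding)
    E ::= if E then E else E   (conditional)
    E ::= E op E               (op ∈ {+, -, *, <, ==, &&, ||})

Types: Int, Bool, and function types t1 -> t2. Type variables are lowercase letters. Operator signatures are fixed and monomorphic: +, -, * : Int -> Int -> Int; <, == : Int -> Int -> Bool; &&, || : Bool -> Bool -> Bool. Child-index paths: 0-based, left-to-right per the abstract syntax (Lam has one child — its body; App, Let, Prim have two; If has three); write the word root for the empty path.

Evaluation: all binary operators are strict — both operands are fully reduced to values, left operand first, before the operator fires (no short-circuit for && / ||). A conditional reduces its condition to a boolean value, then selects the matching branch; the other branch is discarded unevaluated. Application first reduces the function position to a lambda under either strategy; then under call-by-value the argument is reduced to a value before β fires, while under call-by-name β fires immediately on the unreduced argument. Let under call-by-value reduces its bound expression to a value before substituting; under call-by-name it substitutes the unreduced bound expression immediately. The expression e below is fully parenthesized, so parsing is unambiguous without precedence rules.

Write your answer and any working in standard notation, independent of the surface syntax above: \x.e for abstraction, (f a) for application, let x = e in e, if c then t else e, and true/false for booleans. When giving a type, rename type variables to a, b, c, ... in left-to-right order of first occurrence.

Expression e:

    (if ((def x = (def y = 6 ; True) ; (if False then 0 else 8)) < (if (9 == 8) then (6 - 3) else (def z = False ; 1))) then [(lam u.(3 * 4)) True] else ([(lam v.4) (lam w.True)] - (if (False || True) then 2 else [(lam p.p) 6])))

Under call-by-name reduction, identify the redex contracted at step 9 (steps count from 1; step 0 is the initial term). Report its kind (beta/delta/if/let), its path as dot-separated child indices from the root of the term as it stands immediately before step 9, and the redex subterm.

Answer: delta at 1.0 : (false || true)

Derivation:
step 0: (if ((let x = (let y = 6 in true) in (if false then 0 else 8)) < (if (9 == 8) then (6 - 3) else (let z = false in 1))) then ((\u.(3 * 4)) true) else (((\v.4) (\w.true)) - (if (false || true) then 2 else ((\p.p) 6))))
step 1: [let@0.0] (if ((if false then 0 else 8) < (if (9 == 8) then (6 - 3) else (let z = false in 1))) then ((\u.(3 * 4)) true) else (((\v.4) (\w.true)) - (if (false || true) then 2 else ((\p.p) 6))))
step 2: [if@0.0] (if (8 < (if (9 == 8) then (6 - 3) else (let z = false in 1))) then ((\u.(3 * 4)) true) else (((\v.4) (\w.true)) - (if (false || true) then 2 else ((\p.p) 6))))
step 3: [delta@0.1.0] (if (8 < (if false then (6 - 3) else (let z = false in 1))) then ((\u.(3 * 4)) true) else (((\v.4) (\w.true)) - (if (false || true) then 2 else ((\p.p) 6))))
step 4: [if@0.1] (if (8 < (let z = false in 1)) then ((\u.(3 * 4)) true) else (((\v.4) (\w.true)) - (if (false || true) then 2 else ((\p.p) 6))))
step 5: [let@0.1] (if (8 < 1) then ((\u.(3 * 4)) true) else (((\v.4) (\w.true)) - (if (false || true) then 2 else ((\p.p) 6))))
step 6: [delta@0] (if false then ((\u.(3 * 4)) true) else (((\v.4) (\w.true)) - (if (false || true) then 2 else ((\p.p) 6))))
step 7: [if@root] (((\v.4) (\w.true)) - (if (false || true) then 2 else ((\p.p) 6)))
step 8: [beta@0] (4 - (if (false || true) then 2 else ((\p.p) 6)))
step 9: [delta@1.0] (4 - (if true then 2 else ((\p.p) 6)))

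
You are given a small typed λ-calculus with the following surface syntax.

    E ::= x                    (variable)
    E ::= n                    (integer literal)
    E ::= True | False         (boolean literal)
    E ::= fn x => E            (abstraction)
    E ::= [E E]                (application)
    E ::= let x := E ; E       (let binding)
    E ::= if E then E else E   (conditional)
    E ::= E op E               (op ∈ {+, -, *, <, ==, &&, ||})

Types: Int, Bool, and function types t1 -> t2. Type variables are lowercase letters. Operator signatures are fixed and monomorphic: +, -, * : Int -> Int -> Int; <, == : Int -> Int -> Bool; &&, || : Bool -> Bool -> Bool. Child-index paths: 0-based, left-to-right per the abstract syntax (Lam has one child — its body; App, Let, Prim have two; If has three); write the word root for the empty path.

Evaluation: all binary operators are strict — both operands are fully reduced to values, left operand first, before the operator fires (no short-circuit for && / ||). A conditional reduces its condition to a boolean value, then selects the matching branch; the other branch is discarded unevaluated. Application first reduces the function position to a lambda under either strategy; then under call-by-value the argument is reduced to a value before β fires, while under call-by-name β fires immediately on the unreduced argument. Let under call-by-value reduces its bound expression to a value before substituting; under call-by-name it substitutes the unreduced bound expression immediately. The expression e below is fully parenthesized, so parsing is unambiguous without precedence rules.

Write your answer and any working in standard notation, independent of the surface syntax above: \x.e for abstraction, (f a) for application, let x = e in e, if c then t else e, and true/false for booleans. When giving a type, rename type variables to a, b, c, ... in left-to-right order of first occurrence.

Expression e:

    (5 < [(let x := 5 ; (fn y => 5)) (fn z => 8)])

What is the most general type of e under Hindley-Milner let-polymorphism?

Derivation:
  unify Int ~ Int
let x : Int
\y._ : a -> Int
\z._ : b -> Int
  unify a -> Int ~ (b -> Int) -> c
  unify a ~ b -> Int
  unify Int ~ c
_ _ : Int
  unify Int ~ Int

Answer: Bool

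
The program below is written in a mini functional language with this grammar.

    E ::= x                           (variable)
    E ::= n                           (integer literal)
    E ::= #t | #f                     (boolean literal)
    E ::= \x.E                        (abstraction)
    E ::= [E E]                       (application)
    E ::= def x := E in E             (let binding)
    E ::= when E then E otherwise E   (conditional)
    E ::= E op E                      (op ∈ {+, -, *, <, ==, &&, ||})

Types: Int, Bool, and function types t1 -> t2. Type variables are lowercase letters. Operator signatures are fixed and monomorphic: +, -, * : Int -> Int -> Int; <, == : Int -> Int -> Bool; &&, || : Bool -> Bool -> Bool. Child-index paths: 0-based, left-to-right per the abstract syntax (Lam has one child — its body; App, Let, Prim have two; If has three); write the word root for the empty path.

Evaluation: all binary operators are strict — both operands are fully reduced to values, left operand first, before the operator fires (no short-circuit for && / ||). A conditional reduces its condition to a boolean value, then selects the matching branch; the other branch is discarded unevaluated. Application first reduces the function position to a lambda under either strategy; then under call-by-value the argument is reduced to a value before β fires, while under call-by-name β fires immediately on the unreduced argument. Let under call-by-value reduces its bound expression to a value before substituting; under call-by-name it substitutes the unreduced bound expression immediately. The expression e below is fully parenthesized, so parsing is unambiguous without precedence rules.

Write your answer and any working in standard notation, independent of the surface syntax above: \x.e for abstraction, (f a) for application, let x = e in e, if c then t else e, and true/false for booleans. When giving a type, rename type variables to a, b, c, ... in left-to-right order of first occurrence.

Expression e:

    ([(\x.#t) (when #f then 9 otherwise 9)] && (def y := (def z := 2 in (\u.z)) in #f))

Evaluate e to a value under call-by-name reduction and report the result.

Derivation:
step 0: (((\x.true) (if false then 9 else 9)) && (let y = (let z = 2 in (\u.z)) in false))
step 1: [beta@0] (true && (let y = (let z = 2 in (\u.z)) in false))
step 2: [let@1] (true && false)
step 3: [delta@root] false

Answer: false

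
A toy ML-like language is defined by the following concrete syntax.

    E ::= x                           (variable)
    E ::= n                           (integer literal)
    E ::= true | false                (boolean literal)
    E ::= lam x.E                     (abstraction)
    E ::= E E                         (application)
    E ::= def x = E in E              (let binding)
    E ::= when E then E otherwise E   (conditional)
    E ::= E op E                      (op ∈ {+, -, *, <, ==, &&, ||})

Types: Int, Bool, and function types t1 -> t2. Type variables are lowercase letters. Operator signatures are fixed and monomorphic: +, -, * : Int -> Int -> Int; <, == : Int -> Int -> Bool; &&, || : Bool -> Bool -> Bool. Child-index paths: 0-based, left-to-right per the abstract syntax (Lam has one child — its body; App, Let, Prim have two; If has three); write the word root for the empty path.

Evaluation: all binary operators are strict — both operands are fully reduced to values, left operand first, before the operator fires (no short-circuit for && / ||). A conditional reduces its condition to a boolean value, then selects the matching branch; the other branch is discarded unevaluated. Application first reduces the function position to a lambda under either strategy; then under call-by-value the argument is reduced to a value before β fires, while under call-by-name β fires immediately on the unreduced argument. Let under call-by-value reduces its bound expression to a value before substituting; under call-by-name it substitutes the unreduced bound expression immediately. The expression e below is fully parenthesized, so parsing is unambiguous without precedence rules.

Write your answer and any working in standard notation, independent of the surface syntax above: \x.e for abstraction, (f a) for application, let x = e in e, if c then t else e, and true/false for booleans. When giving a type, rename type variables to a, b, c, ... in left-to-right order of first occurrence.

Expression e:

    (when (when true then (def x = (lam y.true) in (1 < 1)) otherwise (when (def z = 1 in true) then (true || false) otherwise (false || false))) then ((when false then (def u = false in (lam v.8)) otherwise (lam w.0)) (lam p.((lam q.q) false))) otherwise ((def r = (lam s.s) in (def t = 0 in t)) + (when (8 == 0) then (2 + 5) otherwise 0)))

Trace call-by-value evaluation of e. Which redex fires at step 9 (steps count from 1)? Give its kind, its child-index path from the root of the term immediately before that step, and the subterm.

Answer: delta at root : (0 + 0)

Derivation:
step 0: (if (if true then (let x = (\y.true) in (1 < 1)) else (if (let z = 1 in true) then (true || false) else (false || false))) then ((if false then (let u = false in (\v.8)) else (\w.0)) (\p.((\q.q) false))) else ((let r = (\s.s) in (let t = 0 in t)) + (if (8 == 0) then (2 + 5) else 0)))
step 1: [if@0] (if (let x = (\y.true) in (1 < 1)) then ((if false then (let u = false in (\v.8)) else (\w.0)) (\p.((\q.q) false))) else ((let r = (\s.s) in (let t = 0 in t)) + (if (8 == 0) then (2 + 5) else 0)))
step 2: [let@0] (if (1 < 1) then ((if false then (let u = false in (\v.8)) else (\w.0)) (\p.((\q.q) false))) else ((let r = (\s.s) in (let t = 0 in t)) + (if (8 == 0) then (2 + 5) else 0)))
step 3: [delta@0] (if false then ((if false then (let u = false in (\v.8)) else (\w.0)) (\p.((\q.q) false))) else ((let r = (\s.s) in (let t = 0 in t)) + (if (8 == 0) then (2 + 5) else 0)))
step 4: [if@root] ((let r = (\s.s) in (let t = 0 in t)) + (if (8 == 0) then (2 + 5) else 0))
step 5: [let@0] ((let t = 0 in t) + (if (8 == 0) then (2 + 5) else 0))
step 6: [let@0] (0 + (if (8 == 0) then (2 + 5) else 0))
step 7: [delta@1.0] (0 + (if false then (2 + 5) else 0))
step 8: [if@1] (0 + 0)
step 9: [delta@root] 0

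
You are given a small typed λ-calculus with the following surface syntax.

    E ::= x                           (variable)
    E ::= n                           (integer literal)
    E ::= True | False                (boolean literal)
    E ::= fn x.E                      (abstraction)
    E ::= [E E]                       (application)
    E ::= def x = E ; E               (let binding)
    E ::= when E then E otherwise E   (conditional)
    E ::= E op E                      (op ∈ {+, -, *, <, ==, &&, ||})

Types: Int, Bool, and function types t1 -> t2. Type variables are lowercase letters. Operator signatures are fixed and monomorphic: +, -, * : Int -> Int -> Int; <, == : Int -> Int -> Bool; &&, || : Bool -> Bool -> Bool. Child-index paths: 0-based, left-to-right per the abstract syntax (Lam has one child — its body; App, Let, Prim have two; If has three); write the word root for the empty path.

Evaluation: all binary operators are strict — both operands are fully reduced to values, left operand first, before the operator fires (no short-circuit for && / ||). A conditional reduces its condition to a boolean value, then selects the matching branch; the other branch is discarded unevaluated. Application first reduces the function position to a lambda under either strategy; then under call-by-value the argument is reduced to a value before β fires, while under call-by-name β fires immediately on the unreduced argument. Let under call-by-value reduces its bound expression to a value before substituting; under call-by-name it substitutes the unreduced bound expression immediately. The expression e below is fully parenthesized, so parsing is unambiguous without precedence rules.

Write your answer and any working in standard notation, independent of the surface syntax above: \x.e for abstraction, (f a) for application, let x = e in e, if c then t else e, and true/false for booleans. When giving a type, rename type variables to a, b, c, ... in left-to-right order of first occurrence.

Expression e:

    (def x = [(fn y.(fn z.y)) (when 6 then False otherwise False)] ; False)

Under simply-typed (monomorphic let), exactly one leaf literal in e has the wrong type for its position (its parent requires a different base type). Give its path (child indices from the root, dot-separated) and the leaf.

Trace:
y : a
\z._ : b -> a
\y._ : a -> b -> a
  unify Int ~ Bool
  FAIL: mismatch Int ~ Bool

Answer: 0.1.0 : 6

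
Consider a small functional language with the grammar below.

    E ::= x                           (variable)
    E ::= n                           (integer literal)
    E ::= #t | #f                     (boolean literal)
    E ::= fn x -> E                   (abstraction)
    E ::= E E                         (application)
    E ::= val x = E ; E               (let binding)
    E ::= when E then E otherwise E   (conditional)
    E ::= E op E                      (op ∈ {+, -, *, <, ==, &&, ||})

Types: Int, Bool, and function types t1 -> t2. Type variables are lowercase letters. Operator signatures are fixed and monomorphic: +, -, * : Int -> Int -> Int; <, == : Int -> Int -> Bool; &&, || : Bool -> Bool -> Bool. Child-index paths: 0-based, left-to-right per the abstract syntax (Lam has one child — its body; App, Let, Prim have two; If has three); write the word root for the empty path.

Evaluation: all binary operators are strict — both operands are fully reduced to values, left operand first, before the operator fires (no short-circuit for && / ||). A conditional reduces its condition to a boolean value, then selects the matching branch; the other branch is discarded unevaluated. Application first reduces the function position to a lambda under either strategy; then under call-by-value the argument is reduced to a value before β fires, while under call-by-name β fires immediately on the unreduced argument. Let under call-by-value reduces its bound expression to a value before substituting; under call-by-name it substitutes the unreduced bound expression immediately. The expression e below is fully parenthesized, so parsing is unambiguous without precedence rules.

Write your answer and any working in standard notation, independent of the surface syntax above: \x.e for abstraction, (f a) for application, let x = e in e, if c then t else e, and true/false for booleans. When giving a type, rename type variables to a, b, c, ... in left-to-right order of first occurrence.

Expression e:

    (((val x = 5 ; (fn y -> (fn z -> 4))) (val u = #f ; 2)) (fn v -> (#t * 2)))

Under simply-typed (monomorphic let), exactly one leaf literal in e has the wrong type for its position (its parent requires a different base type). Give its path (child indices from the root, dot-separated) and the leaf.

Answer: 1.0.0 : true

Derivation:
let x : Int
\z._ : b -> Int
\y._ : a -> b -> Int
let u : Bool
  unify a -> b -> Int ~ Int -> c
  unify a ~ Int
  unify b -> Int ~ c
_ _ : b -> Int
  unify Bool ~ Int
  FAIL: mismatch Bool ~ Int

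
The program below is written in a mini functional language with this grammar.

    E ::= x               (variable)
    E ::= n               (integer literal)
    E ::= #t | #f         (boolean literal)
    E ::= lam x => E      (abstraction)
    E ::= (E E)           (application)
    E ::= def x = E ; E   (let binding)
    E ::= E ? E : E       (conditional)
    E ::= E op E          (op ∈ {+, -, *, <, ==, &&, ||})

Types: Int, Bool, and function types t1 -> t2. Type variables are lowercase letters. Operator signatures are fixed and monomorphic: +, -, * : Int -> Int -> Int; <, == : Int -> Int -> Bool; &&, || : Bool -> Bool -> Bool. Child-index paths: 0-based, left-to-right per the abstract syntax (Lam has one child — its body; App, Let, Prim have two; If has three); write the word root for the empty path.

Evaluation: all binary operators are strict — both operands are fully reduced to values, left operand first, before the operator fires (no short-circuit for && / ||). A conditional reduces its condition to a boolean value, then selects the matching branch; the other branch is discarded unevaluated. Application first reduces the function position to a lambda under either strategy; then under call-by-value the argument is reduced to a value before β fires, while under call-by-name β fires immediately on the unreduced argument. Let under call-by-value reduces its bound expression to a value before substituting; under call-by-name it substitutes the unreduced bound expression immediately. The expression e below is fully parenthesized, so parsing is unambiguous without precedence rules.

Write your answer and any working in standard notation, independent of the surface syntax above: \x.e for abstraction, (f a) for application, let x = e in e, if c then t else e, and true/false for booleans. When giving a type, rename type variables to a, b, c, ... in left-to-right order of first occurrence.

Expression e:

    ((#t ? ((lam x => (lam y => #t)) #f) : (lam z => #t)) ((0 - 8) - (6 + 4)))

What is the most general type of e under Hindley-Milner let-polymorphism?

Trace:
  unify Bool ~ Bool
\y._ : b -> Bool
\x._ : a -> b -> Bool
  unify a -> b -> Bool ~ Bool -> c
  unify a ~ Bool
  unify b -> Bool ~ c
_ _ : b -> Bool
\z._ : d -> Bool
  unify b -> Bool ~ d -> Bool
  unify b ~ d
  unify Bool ~ Bool
  unify Int ~ Int
  unify Int ~ Int
  unify Int ~ Int
  unify Int ~ Int
  unify Int ~ Int
  unify Int ~ Int
  unify d -> Bool ~ Int -> e
  unify d ~ Int
  unify Bool ~ e
_ _ : Bool

Answer: Bool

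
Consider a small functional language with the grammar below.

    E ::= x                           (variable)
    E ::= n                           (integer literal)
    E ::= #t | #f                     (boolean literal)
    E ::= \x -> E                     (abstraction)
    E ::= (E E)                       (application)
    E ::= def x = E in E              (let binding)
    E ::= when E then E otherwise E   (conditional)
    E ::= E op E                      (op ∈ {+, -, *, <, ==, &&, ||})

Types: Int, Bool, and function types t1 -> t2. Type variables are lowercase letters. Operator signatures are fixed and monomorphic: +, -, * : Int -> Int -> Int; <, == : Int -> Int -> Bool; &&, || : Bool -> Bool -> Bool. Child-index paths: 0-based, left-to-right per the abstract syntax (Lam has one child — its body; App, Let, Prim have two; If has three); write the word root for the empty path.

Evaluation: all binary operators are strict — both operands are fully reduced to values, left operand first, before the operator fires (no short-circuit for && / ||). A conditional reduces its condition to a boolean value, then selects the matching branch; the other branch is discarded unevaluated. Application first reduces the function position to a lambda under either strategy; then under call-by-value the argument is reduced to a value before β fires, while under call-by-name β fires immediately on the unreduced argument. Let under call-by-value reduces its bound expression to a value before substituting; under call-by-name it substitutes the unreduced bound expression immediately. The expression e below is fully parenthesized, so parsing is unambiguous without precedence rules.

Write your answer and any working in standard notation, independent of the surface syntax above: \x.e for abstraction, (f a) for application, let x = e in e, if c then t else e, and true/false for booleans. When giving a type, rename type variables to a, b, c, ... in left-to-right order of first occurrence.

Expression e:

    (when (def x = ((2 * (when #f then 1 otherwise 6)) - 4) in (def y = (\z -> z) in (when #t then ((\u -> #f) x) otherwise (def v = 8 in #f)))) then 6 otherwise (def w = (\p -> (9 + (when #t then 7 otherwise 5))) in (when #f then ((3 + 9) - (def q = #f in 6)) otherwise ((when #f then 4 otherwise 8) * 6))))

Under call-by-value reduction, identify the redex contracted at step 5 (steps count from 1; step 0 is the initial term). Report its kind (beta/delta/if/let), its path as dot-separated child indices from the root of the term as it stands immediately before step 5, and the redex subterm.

Derivation:
step 0: (if (let x = ((2 * (if false then 1 else 6)) - 4) in (let y = (\z.z) in (if true then ((\u.false) x) else (let v = 8 in false)))) then 6 else (let w = (\p.(9 + (if true then 7 else 5))) in (if false then ((3 + 9) - (let q = false in 6)) else ((if false then 4 else 8) * 6))))
step 1: [if@0.0.0.1] (if (let x = ((2 * 6) - 4) in (let y = (\z.z) in (if true then ((\u.false) x) else (let v = 8 in false)))) then 6 else (let w = (\p.(9 + (if true then 7 else 5))) in (if false then ((3 + 9) - (let q = false in 6)) else ((if false then 4 else 8) * 6))))
step 2: [delta@0.0.0] (if (let x = (12 - 4) in (let y = (\z.z) in (if true then ((\u.false) x) else (let v = 8 in false)))) then 6 else (let w = (\p.(9 + (if true then 7 else 5))) in (if false then ((3 + 9) - (let q = false in 6)) else ((if false then 4 else 8) * 6))))
step 3: [delta@0.0] (if (let x = 8 in (let y = (\z.z) in (if true then ((\u.false) x) else (let v = 8 in false)))) then 6 else (let w = (\p.(9 + (if true then 7 else 5))) in (if false then ((3 + 9) - (let q = false in 6)) else ((if false then 4 else 8) * 6))))
step 4: [let@0] (if (let y = (\z.z) in (if true then ((\u.false) 8) else (let v = 8 in false))) then 6 else (let w = (\p.(9 + (if true then 7 else 5))) in (if false then ((3 + 9) - (let q = false in 6)) else ((if false then 4 else 8) * 6))))
step 5: [let@0] (if (if true then ((\u.false) 8) else (let v = 8 in false)) then 6 else (let w = (\p.(9 + (if true then 7 else 5))) in (if false then ((3 + 9) - (let q = false in 6)) else ((if false then 4 else 8) * 6))))

Answer: let at 0 : (let y = (\z.z) in (if true then ((\u.false) 8) else (let v = 8 in false)))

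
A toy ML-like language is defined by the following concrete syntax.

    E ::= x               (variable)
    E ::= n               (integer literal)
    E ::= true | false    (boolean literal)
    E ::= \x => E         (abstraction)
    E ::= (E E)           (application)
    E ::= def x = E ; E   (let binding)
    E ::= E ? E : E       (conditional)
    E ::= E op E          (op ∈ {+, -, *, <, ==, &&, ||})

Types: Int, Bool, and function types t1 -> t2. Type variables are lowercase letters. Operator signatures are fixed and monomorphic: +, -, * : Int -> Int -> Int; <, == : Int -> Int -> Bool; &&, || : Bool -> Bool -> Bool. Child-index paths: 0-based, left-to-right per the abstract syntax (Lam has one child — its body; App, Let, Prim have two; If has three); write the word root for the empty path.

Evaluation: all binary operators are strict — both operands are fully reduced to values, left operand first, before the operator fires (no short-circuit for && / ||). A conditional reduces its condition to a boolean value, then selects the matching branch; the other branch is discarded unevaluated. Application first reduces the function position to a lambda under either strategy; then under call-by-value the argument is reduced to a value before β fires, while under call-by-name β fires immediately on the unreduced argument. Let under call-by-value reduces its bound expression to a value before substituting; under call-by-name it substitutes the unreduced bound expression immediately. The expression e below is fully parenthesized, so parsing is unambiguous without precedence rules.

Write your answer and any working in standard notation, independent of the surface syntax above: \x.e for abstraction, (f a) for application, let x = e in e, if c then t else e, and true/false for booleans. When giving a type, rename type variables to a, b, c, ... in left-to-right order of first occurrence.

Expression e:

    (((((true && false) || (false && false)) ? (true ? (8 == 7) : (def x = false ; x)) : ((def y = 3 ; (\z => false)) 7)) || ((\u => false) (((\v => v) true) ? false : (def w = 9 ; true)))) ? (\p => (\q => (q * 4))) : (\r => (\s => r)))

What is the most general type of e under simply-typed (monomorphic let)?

Trace:
  unify Bool ~ Bool
  unify Bool ~ Bool
  unify Bool ~ Bool
  unify Bool ~ Bool
  unify Bool ~ Bool
  unify Bool ~ Bool
  unify Bool ~ Bool
  unify Bool ~ Bool
  unify Int ~ Int
  unify Int ~ Int
let x : Bool
x : Bool
  unify Bool ~ Bool
let y : Int
\z._ : a -> Bool
  unify a -> Bool ~ Int -> b
  unify a ~ Int
  unify Bool ~ b
_ _ : Bool
  unify Bool ~ Bool
  unify Bool ~ Bool
\u._ : c -> Bool
v : d
\v._ : d -> d
  unify d -> d ~ Bool -> e
  unify d ~ Bool
  unify Bool ~ e
_ _ : Bool
  unify Bool ~ Bool
let w : Int
  unify Bool ~ Bool
  unify c -> Bool ~ Bool -> f
  unify c ~ Bool
  unify Bool ~ f
_ _ : Bool
  unify Bool ~ Bool
  unify Bool ~ Bool
q : h
  unify h ~ Int
  unify Int ~ Int
\q._ : Int -> Int
\p._ : g -> Int -> Int
r : i
\s._ : j -> i
\r._ : i -> j -> i
  unify g -> Int -> Int ~ i -> j -> i
  unify g ~ i
  unify Int -> Int ~ j -> i
  unify Int ~ j
  unify Int ~ i

Answer: Int -> Int -> Int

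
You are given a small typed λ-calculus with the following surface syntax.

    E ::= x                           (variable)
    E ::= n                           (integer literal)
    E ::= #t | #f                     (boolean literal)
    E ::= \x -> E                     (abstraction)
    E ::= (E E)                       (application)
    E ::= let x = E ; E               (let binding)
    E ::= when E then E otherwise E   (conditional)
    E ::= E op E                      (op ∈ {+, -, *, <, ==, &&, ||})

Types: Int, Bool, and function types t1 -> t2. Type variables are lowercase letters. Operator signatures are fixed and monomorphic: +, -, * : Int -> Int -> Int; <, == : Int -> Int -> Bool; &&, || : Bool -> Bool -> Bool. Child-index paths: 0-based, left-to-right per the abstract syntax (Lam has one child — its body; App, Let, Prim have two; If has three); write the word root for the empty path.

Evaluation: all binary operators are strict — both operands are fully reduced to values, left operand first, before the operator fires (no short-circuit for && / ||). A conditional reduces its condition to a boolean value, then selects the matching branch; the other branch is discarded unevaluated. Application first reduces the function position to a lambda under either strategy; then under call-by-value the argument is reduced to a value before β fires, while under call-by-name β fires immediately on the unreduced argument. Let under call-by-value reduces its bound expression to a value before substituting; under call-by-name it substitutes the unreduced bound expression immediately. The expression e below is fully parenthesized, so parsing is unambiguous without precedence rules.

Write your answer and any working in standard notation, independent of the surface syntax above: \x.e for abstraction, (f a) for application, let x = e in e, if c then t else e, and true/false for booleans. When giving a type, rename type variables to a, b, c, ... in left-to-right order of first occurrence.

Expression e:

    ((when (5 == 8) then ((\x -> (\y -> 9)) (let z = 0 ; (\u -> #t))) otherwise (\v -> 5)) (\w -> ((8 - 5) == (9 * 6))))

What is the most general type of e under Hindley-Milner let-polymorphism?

Trace:
  unify Int ~ Int
  unify Int ~ Int
  unify Bool ~ Bool
\y._ : b -> Int
\x._ : a -> b -> Int
let z : Int
\u._ : c -> Bool
  unify a -> b -> Int ~ (c -> Bool) -> d
  unify a ~ c -> Bool
  unify b -> Int ~ d
_ _ : b -> Int
\v._ : e -> Int
  unify b -> Int ~ e -> Int
  unify b ~ e
  unify Int ~ Int
  unify Int ~ Int
  unify Int ~ Int
  unify Int ~ Int
  unify Int ~ Int
  unify Int ~ Int
  unify Int ~ Int
\w._ : f -> Bool
  unify e -> Int ~ (f -> Bool) -> g
  unify e ~ f -> Bool
  unify Int ~ g
_ _ : Int

Answer: Int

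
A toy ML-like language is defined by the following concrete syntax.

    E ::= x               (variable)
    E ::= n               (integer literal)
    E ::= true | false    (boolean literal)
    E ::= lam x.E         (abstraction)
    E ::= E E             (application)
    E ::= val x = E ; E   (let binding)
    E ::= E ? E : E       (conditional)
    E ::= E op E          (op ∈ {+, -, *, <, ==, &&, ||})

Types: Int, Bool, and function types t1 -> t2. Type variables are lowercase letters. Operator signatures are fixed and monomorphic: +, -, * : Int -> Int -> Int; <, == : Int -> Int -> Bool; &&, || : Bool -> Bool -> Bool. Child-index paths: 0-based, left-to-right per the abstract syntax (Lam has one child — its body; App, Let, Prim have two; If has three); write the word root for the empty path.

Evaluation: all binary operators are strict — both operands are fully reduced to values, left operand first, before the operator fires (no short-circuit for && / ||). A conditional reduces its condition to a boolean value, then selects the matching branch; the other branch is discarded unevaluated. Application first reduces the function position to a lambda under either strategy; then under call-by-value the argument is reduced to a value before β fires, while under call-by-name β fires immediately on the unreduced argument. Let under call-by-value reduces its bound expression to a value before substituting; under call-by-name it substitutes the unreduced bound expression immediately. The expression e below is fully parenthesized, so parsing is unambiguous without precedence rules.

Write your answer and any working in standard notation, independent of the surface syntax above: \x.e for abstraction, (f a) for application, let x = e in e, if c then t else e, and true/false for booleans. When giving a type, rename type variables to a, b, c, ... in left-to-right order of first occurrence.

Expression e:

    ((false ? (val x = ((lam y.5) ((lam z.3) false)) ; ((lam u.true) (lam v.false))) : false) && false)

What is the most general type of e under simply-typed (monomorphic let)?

Answer: Bool

Working:
  unify Bool ~ Bool
\y._ : a -> Int
\z._ : b -> Int
  unify b -> Int ~ Bool -> c
  unify b ~ Bool
  unify Int ~ c
_ _ : Int
  unify a -> Int ~ Int -> d
  unify a ~ Int
  unify Int ~ d
_ _ : Int
let x : Int
\u._ : e -> Bool
\v._ : f -> Bool
  unify e -> Bool ~ (f -> Bool) -> g
  unify e ~ f -> Bool
  unify Bool ~ g
_ _ : Bool
  unify Bool ~ Bool
  unify Bool ~ Bool
  unify Bool ~ Bool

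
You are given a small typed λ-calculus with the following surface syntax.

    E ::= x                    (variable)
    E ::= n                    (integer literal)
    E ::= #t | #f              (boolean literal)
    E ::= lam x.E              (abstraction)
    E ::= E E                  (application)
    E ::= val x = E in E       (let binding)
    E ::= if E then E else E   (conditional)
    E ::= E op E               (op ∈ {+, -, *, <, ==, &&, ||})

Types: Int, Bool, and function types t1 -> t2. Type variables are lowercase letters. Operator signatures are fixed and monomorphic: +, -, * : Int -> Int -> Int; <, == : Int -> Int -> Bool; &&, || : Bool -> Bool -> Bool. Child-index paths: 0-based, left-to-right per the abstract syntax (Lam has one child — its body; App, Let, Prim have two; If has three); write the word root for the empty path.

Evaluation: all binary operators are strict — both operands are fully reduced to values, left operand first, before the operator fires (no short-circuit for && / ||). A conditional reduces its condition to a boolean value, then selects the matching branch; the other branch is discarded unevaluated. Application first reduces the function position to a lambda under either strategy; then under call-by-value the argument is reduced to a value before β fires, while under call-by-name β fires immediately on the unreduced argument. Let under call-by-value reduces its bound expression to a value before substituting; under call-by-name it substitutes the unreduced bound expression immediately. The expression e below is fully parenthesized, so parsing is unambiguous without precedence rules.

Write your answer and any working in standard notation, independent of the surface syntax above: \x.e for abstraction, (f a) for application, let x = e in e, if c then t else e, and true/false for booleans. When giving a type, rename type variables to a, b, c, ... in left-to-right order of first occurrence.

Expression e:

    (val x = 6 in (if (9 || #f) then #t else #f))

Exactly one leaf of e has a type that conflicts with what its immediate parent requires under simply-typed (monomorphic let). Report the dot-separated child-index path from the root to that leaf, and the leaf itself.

Working:
let x : Int
  unify Int ~ Bool
  FAIL: mismatch Int ~ Bool

Answer: 1.0.0 : 9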